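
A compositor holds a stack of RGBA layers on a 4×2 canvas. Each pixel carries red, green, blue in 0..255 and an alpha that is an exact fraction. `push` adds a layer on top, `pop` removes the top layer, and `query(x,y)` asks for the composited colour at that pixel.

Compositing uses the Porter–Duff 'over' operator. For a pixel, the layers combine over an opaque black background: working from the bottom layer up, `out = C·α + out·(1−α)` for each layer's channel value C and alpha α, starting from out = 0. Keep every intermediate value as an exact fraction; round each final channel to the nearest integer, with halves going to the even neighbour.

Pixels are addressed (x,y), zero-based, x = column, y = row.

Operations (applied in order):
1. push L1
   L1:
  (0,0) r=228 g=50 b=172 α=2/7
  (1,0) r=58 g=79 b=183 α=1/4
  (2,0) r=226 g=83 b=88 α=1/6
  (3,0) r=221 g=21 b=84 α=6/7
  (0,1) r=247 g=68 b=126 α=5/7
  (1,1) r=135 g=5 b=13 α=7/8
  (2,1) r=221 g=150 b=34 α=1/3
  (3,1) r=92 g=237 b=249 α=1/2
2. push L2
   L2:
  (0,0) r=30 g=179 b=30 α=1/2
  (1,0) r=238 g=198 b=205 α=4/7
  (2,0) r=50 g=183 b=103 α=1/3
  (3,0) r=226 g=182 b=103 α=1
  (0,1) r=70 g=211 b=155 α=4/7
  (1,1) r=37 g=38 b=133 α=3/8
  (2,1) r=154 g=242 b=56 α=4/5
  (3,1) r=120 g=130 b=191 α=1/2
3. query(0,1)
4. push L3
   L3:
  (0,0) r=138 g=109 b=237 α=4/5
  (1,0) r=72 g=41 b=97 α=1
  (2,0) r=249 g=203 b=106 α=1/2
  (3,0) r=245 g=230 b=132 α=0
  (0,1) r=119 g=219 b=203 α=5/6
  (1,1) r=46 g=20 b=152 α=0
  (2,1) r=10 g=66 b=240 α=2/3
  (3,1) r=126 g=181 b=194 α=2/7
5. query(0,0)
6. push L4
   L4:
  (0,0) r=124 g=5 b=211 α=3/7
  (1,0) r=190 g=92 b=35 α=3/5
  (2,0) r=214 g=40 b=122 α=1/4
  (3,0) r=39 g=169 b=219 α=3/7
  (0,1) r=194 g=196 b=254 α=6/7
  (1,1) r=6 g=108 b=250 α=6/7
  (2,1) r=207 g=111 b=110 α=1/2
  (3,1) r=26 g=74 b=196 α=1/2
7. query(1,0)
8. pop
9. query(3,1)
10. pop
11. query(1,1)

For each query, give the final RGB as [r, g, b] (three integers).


at x=0,y=1 over L1,L2:
after L1 α=5/7: [1235/7, 340/7, 90]
after L2 α=4/7: [5665/49, 6928/49, 890/7]
→ [116, 141, 127]

at x=0,y=0 over L1,L2,L3:
+L1 (α=2/7) → [456/7, 100/7, 344/7]
+L2 (α=1/2) → [333/7, 1353/14, 277/7]
+L3 (α=4/5) → [4197/35, 7457/70, 6913/35]
= [120, 107, 198]

(1,0) stack=L1,L2,L3,L4; from [0,0,0]:
+L1 (α=1/4) → [29/2, 79/4, 183/4]
+L2 (α=4/7) → [1991/14, 3405/28, 547/4]
+L3 (α=1) → [72, 41, 97]
+L4 (α=3/5) → [714/5, 358/5, 299/5]
→ [143, 72, 60]

query (3,1) [L1,L2,L3] — begin 0,0,0
after L1 α=1/2: [46, 237/2, 249/2]
after L2 α=1/2: [83, 497/4, 631/4]
after L3 α=2/7: [667/7, 3933/28, 4707/28]
rounded: [95, 140, 168]

query (1,1) [L1,L2] — begin 0,0,0
after L1 α=7/8: [945/8, 35/8, 91/8]
after L2 α=3/8: [5613/64, 1087/64, 3647/64]
rounded: [88, 17, 57]


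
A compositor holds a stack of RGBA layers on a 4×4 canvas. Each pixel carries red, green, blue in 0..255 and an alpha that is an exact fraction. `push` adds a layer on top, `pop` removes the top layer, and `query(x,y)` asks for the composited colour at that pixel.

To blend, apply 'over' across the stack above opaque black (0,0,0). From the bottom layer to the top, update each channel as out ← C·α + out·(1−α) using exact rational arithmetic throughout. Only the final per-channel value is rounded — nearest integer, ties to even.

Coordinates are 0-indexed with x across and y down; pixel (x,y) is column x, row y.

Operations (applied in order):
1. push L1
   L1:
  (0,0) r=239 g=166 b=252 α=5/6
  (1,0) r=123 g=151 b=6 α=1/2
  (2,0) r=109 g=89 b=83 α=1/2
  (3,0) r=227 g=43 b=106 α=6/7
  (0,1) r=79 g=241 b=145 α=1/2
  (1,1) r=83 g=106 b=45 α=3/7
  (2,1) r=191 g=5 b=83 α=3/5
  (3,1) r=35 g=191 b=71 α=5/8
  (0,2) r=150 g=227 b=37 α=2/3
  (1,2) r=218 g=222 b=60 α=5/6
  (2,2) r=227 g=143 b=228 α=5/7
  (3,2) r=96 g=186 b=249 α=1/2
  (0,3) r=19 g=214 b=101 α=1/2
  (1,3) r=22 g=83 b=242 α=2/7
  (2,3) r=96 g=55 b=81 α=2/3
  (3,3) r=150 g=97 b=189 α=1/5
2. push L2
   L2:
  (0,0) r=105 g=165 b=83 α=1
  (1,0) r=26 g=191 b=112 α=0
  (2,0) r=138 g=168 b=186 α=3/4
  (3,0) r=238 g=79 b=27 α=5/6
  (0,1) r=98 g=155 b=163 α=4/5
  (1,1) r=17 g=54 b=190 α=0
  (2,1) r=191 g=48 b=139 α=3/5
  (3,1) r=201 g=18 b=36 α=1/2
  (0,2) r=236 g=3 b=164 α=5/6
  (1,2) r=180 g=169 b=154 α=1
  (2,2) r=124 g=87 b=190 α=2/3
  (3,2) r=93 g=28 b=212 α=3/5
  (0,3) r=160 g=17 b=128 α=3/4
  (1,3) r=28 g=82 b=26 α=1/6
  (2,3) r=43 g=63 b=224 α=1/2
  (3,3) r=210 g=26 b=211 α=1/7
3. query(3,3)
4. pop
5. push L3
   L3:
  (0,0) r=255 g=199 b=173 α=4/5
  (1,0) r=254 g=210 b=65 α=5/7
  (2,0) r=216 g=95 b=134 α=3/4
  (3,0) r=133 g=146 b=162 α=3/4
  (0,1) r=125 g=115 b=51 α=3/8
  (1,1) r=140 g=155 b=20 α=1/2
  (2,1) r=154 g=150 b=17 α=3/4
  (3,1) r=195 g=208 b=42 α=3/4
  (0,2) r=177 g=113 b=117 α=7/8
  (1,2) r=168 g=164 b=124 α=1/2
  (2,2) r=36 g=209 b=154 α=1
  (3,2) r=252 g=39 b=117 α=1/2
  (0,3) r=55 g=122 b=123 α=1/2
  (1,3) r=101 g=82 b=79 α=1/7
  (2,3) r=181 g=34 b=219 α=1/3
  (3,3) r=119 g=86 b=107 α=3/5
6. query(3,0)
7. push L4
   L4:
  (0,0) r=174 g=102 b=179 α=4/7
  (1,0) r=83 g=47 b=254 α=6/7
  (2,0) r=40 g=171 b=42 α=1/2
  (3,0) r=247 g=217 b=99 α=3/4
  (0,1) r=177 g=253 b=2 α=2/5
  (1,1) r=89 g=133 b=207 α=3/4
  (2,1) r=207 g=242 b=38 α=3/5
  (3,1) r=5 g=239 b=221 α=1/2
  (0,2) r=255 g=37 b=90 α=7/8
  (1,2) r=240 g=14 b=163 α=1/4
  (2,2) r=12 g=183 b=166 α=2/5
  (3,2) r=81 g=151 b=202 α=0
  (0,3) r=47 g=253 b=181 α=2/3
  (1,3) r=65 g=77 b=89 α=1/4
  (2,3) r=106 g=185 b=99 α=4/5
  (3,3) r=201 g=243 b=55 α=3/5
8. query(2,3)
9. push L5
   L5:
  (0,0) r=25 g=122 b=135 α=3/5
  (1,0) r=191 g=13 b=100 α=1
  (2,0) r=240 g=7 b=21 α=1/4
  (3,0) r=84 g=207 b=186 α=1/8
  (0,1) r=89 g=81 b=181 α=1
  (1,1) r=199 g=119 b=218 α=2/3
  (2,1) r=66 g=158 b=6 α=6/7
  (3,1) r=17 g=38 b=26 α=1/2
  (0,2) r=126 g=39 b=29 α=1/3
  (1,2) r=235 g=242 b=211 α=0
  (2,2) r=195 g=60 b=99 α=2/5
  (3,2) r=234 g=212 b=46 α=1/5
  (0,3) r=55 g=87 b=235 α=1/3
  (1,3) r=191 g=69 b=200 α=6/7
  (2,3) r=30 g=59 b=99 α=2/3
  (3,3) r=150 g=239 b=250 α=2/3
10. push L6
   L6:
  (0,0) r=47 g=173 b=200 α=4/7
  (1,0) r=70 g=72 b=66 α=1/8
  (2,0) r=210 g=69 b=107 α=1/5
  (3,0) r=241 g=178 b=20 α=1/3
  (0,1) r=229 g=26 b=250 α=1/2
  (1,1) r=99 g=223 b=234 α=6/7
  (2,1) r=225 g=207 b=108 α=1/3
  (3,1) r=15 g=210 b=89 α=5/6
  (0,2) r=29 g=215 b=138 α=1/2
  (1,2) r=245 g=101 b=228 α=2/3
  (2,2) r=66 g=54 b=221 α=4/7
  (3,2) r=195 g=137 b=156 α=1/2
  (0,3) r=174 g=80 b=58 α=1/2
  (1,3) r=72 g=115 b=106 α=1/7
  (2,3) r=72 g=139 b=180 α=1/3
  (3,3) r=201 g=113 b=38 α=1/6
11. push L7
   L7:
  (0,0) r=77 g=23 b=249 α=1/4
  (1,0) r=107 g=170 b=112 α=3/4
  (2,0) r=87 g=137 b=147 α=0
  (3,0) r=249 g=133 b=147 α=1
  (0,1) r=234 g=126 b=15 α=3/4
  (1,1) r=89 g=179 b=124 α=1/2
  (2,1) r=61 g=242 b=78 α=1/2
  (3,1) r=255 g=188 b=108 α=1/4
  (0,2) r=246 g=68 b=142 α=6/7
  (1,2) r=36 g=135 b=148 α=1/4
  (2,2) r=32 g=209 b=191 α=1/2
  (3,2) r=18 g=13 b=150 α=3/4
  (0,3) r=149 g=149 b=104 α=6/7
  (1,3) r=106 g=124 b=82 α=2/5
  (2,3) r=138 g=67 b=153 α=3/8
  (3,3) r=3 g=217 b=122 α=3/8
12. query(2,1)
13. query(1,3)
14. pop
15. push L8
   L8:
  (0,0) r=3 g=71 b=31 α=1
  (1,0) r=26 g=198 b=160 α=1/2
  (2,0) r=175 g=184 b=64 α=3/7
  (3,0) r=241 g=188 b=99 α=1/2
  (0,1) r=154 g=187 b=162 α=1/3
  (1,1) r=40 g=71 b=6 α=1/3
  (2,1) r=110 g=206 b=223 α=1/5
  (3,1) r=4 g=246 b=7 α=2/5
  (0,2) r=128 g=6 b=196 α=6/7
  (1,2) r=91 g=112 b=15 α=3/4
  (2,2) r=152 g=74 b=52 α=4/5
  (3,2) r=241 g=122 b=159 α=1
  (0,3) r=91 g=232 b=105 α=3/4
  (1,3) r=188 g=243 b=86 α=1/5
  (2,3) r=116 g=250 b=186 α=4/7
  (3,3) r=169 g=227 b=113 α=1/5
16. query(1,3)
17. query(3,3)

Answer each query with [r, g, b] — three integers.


(3,3) stack=L1,L2; from [0,0,0]:
L1 α=1/5: [30, 97/5, 189/5]
L2 α=1/7: [390/7, 712/35, 2189/35]
= [56, 20, 63]

(3,0) stack=L1,L3; from [0,0,0]:
L1 α=6/7: [1362/7, 258/7, 636/7]
L3 α=3/4: [4155/28, 831/7, 2019/14]
= [148, 119, 144]

at x=2,y=3 over L1,L3,L4:
after L1 α=2/3: [64, 110/3, 54]
after L3 α=1/3: [103, 322/9, 109]
after L4 α=4/5: [527/5, 6982/45, 101]
→ [105, 155, 101]

query (2,1) [L1,L3,L4,L5,L6,L7] — begin 0,0,0
L1 α=3/5: [573/5, 3, 249/5]
L3 α=3/4: [2883/20, 453/4, 126/5]
L4 α=3/5: [9093/50, 381/2, 822/25]
L5 α=6/7: [28893/350, 2277/14, 246/25]
L6 α=1/3: [22756/175, 1242/7, 1064/25]
L7 α=1/2: [33431/350, 1468/7, 1507/25]
rounded: [96, 210, 60]

at x=1,y=3 over L1,L3,L4,L5,L6,L7:
after L1 α=2/7: [44/7, 166/7, 484/7]
after L3 α=1/7: [971/49, 1570/49, 3457/49]
after L4 α=1/4: [3049/98, 8483/196, 3683/49]
after L5 α=6/7: [115357/686, 89627/1372, 62483/343]
after L6 α=1/7: [370767/2401, 347771/4802, 411256/2401]
after L7 α=2/5: [1621313/12005, 2234209/24010, 1627532/12005]
→ [135, 93, 136]

(1,3) stack=L1,L3,L4,L5,L6,L8; from [0,0,0]:
+L1 (α=2/7) → [44/7, 166/7, 484/7]
+L3 (α=1/7) → [971/49, 1570/49, 3457/49]
+L4 (α=1/4) → [3049/98, 8483/196, 3683/49]
+L5 (α=6/7) → [115357/686, 89627/1372, 62483/343]
+L6 (α=1/7) → [370767/2401, 347771/4802, 411256/2401]
+L8 (α=1/5) → [1934456/12005, 255797/2401, 370302/2401]
→ [161, 107, 154]

(3,3) stack=L1,L3,L4,L5,L6,L8; from [0,0,0]:
after L1 α=1/5: [30, 97/5, 189/5]
after L3 α=3/5: [417/5, 1484/25, 1983/25]
after L4 α=3/5: [3849/25, 21193/125, 8091/125]
after L5 α=2/3: [3783/25, 26981/125, 70591/375]
after L6 α=1/6: [798/5, 14903/75, 73441/450]
after L8 α=1/5: [4037/25, 76637/375, 172307/1125]
→ [161, 204, 153]


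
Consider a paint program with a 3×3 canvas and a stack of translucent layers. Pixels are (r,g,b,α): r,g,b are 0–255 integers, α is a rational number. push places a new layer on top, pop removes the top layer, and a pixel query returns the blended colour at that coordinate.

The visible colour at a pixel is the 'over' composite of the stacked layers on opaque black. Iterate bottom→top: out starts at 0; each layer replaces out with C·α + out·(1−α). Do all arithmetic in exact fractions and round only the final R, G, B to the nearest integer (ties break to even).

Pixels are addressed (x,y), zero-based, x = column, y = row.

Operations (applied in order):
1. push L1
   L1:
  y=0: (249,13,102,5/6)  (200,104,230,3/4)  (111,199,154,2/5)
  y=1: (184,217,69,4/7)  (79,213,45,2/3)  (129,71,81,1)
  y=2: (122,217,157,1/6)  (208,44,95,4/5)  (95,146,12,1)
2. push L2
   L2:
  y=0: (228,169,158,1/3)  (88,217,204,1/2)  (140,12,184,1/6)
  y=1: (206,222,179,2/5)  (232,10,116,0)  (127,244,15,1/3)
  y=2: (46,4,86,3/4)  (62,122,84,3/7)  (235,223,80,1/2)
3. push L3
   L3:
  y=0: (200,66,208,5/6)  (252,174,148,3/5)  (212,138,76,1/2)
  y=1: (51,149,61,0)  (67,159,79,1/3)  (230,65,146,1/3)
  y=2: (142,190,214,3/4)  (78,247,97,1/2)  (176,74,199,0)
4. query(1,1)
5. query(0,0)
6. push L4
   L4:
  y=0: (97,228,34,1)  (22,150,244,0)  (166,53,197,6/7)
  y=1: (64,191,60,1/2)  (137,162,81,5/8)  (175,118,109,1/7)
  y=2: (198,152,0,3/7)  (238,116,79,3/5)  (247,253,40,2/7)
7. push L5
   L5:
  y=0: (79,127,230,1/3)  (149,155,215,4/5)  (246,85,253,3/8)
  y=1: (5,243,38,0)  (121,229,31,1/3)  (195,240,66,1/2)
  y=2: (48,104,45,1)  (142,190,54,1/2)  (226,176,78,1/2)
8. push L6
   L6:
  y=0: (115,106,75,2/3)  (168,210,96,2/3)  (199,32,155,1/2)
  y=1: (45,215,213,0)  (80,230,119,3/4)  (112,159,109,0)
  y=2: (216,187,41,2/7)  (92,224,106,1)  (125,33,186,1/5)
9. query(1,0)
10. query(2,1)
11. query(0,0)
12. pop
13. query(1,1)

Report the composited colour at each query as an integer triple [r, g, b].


query (1,1) [L1,L2,L3] — begin 0,0,0
L1 α=2/3: [158/3, 142, 30]
L2 α=0: [158/3, 142, 30]
L3 α=1/3: [517/9, 443/3, 139/3]
= [57, 148, 46]

at x=0,y=0 over L1,L2,L3:
after L1 α=5/6: [415/2, 65/6, 85]
after L2 α=1/3: [643/3, 572/9, 328/3]
after L3 α=5/6: [3643/18, 1771/27, 1724/9]
→ [202, 66, 192]

at x=1,y=0 over L1,L2,L3,L4,L5,L6:
+L1 (α=3/4) → [150, 78, 345/2]
+L2 (α=1/2) → [119, 295/2, 753/4]
+L3 (α=3/5) → [994/5, 817/5, 1641/10]
+L4 (α=0) → [994/5, 817/5, 1641/10]
+L5 (α=4/5) → [3974/25, 3917/25, 10241/50]
+L6 (α=2/3) → [12374/75, 14417/75, 19841/150]
→ [165, 192, 132]

query (2,1) [L1,L2,L3,L4,L5,L6] — begin 0,0,0
L1 α=1: [129, 71, 81]
L2 α=1/3: [385/3, 386/3, 59]
L3 α=1/3: [1460/9, 967/9, 88]
L4 α=1/7: [3445/21, 2288/21, 91]
L5 α=1/2: [3770/21, 3664/21, 157/2]
L6 α=0: [3770/21, 3664/21, 157/2]
→ [180, 174, 78]

query (0,0) [L1,L2,L3,L4,L5,L6] — begin 0,0,0
after L1 α=5/6: [415/2, 65/6, 85]
after L2 α=1/3: [643/3, 572/9, 328/3]
after L3 α=5/6: [3643/18, 1771/27, 1724/9]
after L4 α=1: [97, 228, 34]
after L5 α=1/3: [91, 583/3, 298/3]
after L6 α=2/3: [107, 1219/9, 748/9]
rounded: [107, 135, 83]

query (1,1) [L1,L2,L3,L4,L5] — begin 0,0,0
+L1 (α=2/3) → [158/3, 142, 30]
+L2 (α=0) → [158/3, 142, 30]
+L3 (α=1/3) → [517/9, 443/3, 139/3]
+L4 (α=5/8) → [643/6, 1253/8, 68]
+L5 (α=1/3) → [1006/9, 723/4, 167/3]
= [112, 181, 56]


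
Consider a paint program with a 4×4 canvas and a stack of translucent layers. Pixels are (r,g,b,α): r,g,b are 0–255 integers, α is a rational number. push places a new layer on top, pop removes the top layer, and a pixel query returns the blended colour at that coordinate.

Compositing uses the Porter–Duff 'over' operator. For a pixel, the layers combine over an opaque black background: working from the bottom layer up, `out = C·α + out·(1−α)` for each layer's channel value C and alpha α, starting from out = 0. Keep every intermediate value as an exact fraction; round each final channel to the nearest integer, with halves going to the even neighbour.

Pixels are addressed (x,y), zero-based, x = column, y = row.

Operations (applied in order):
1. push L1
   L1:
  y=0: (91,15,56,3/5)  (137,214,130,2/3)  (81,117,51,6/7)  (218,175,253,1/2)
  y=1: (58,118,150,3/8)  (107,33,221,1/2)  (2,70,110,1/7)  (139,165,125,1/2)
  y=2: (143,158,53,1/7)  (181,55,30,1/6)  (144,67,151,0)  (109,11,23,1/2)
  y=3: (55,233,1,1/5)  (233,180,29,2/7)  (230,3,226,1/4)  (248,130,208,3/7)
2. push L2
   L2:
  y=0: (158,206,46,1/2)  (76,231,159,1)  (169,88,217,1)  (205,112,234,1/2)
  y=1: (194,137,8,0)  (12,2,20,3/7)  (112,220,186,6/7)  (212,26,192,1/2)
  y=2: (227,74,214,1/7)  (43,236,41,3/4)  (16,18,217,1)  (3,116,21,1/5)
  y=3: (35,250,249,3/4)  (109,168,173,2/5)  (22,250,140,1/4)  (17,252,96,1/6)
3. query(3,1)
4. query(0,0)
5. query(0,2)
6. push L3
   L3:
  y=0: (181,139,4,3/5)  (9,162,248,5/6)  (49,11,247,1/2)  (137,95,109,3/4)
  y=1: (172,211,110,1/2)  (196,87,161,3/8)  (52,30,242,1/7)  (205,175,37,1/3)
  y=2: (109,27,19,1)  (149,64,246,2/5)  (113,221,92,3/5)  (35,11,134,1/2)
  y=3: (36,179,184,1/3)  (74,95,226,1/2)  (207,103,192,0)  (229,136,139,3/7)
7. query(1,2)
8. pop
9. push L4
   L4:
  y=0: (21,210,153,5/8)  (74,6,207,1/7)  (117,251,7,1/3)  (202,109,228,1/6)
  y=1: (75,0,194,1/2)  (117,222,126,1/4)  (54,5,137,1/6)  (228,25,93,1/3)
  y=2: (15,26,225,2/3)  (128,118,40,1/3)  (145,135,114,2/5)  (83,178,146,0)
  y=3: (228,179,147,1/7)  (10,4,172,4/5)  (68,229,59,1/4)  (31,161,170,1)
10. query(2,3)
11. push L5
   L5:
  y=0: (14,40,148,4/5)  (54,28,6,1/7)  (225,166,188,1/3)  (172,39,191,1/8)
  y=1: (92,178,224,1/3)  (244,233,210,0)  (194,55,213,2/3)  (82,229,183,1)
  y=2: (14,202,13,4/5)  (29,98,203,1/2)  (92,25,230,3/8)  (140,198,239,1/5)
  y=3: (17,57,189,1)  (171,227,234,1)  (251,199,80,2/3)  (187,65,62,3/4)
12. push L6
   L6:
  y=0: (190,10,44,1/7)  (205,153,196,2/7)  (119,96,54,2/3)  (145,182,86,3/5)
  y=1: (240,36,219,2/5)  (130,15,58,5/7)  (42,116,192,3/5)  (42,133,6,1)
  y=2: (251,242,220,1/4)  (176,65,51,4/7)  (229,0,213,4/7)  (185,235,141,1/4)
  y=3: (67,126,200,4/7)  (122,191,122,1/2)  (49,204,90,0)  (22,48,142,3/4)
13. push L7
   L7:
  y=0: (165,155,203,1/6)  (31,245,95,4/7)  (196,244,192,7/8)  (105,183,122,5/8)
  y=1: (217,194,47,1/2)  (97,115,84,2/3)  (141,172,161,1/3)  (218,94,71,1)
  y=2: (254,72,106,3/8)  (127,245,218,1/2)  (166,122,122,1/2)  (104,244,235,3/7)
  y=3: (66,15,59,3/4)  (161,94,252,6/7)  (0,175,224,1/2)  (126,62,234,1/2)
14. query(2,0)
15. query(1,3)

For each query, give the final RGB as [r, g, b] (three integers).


(3,1) stack=L1,L2; from [0,0,0]:
L1 α=1/2: [139/2, 165/2, 125/2]
L2 α=1/2: [563/4, 217/4, 509/4]
rounded: [141, 54, 127]

at x=0,y=0 over L1,L2:
L1 α=3/5: [273/5, 9, 168/5]
L2 α=1/2: [1063/10, 215/2, 199/5]
= [106, 108, 40]

at x=0,y=2 over L1,L2:
after L1 α=1/7: [143/7, 158/7, 53/7]
after L2 α=1/7: [2447/49, 1466/49, 1816/49]
rounded: [50, 30, 37]

at x=1,y=2 over L1,L2,L3:
+L1 (α=1/6) → [181/6, 55/6, 5]
+L2 (α=3/4) → [955/24, 4303/24, 32]
+L3 (α=2/5) → [3339/40, 5327/40, 588/5]
rounded: [83, 133, 118]

(2,3) stack=L1,L2,L4; from [0,0,0]:
L1 α=1/4: [115/2, 3/4, 113/2]
L2 α=1/4: [389/8, 1009/16, 619/8]
L4 α=1/4: [1711/32, 6691/64, 2329/32]
rounded: [53, 105, 73]

(2,0) stack=L1,L2,L4,L5,L6,L7; from [0,0,0]:
+L1 (α=6/7) → [486/7, 702/7, 306/7]
+L2 (α=1) → [169, 88, 217]
+L4 (α=1/3) → [455/3, 427/3, 147]
+L5 (α=1/3) → [1585/9, 1352/9, 482/3]
+L6 (α=2/3) → [3727/27, 3080/27, 806/9]
+L7 (α=7/8) → [40771/216, 12299/54, 6451/36]
= [189, 228, 179]

at x=1,y=3 over L1,L2,L4,L5,L6,L7:
after L1 α=2/7: [466/7, 360/7, 58/7]
after L2 α=2/5: [2924/35, 3432/35, 2596/35]
after L4 α=4/5: [4324/175, 3992/175, 26676/175]
after L5 α=1: [171, 227, 234]
after L6 α=1/2: [293/2, 209, 178]
after L7 α=6/7: [2225/14, 773/7, 1690/7]
= [159, 110, 241]


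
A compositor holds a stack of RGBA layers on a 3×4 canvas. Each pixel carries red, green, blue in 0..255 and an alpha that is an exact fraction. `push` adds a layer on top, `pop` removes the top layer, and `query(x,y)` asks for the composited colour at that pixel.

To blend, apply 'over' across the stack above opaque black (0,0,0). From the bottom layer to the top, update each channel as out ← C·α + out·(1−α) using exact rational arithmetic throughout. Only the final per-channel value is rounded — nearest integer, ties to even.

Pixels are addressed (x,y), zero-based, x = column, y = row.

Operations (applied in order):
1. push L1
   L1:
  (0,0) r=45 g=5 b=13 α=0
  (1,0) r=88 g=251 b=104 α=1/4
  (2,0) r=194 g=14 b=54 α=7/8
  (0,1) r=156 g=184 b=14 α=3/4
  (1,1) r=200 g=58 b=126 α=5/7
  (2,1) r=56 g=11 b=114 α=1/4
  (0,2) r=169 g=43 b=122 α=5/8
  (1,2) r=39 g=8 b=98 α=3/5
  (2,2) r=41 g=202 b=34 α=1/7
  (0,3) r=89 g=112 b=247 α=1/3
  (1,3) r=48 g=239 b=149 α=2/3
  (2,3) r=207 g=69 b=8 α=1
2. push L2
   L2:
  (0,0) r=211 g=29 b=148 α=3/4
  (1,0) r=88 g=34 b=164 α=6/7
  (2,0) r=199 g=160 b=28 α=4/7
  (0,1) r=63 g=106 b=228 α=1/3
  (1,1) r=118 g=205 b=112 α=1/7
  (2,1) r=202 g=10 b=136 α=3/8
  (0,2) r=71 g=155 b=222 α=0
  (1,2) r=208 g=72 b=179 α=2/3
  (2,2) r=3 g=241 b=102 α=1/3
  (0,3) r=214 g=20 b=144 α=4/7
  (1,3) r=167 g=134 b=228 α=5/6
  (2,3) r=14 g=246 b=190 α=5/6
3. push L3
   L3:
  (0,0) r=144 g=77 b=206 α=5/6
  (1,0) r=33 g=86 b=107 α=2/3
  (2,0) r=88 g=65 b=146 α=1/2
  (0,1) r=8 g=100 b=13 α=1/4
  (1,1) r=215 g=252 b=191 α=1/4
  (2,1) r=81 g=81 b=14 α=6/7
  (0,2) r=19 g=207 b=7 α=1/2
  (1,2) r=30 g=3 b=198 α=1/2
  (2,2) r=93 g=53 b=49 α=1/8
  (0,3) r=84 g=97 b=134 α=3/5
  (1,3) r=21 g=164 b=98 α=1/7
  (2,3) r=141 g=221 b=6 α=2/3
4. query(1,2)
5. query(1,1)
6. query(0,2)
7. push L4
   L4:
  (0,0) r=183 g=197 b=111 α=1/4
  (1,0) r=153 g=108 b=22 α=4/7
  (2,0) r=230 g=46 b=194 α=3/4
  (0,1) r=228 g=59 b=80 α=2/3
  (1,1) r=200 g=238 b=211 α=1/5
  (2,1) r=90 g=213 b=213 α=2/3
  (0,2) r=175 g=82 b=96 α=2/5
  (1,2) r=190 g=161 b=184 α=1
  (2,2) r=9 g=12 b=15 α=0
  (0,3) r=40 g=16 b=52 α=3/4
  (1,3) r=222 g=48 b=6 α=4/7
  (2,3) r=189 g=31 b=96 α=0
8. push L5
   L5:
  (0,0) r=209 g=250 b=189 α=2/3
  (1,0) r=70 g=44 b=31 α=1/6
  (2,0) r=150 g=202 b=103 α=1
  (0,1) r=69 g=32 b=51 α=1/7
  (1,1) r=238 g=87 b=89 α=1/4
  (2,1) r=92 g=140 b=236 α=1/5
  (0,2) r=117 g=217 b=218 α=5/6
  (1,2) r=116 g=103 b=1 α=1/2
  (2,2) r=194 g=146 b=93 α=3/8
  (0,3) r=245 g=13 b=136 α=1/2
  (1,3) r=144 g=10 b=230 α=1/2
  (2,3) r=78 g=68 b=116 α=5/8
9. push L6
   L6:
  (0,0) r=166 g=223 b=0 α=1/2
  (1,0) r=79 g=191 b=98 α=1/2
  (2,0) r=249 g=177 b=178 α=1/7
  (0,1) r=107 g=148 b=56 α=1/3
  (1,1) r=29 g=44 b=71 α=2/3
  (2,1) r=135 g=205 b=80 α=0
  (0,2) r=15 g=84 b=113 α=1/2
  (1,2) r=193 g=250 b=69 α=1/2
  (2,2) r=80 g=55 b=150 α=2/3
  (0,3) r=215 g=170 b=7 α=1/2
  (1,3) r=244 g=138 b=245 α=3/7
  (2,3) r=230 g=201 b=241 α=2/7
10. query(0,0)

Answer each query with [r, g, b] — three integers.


(1,2) stack=L1,L2,L3; from [0,0,0]:
L1 α=3/5: [117/5, 24/5, 294/5]
L2 α=2/3: [2197/15, 248/5, 2084/15]
L3 α=1/2: [2647/30, 263/10, 2527/15]
= [88, 26, 168]

at x=1,y=1 over L1,L2,L3:
after L1 α=5/7: [1000/7, 290/7, 90]
after L2 α=1/7: [6826/49, 3175/49, 652/7]
after L3 α=1/4: [31013/196, 21873/196, 3293/28]
rounded: [158, 112, 118]

(0,2) stack=L1,L2,L3; from [0,0,0]:
L1 α=5/8: [845/8, 215/8, 305/4]
L2 α=0: [845/8, 215/8, 305/4]
L3 α=1/2: [997/16, 1871/16, 333/8]
rounded: [62, 117, 42]

at x=0,y=0 over L1,L2,L3,L4,L5,L6:
after L1 α=0: [0, 0, 0]
after L2 α=3/4: [633/4, 87/4, 111]
after L3 α=5/6: [1171/8, 1627/24, 1141/6]
after L4 α=1/4: [4977/32, 3203/32, 1363/8]
after L5 α=2/3: [18353/96, 6401/32, 4387/24]
after L6 α=1/2: [34289/192, 13537/64, 4387/48]
rounded: [179, 212, 91]


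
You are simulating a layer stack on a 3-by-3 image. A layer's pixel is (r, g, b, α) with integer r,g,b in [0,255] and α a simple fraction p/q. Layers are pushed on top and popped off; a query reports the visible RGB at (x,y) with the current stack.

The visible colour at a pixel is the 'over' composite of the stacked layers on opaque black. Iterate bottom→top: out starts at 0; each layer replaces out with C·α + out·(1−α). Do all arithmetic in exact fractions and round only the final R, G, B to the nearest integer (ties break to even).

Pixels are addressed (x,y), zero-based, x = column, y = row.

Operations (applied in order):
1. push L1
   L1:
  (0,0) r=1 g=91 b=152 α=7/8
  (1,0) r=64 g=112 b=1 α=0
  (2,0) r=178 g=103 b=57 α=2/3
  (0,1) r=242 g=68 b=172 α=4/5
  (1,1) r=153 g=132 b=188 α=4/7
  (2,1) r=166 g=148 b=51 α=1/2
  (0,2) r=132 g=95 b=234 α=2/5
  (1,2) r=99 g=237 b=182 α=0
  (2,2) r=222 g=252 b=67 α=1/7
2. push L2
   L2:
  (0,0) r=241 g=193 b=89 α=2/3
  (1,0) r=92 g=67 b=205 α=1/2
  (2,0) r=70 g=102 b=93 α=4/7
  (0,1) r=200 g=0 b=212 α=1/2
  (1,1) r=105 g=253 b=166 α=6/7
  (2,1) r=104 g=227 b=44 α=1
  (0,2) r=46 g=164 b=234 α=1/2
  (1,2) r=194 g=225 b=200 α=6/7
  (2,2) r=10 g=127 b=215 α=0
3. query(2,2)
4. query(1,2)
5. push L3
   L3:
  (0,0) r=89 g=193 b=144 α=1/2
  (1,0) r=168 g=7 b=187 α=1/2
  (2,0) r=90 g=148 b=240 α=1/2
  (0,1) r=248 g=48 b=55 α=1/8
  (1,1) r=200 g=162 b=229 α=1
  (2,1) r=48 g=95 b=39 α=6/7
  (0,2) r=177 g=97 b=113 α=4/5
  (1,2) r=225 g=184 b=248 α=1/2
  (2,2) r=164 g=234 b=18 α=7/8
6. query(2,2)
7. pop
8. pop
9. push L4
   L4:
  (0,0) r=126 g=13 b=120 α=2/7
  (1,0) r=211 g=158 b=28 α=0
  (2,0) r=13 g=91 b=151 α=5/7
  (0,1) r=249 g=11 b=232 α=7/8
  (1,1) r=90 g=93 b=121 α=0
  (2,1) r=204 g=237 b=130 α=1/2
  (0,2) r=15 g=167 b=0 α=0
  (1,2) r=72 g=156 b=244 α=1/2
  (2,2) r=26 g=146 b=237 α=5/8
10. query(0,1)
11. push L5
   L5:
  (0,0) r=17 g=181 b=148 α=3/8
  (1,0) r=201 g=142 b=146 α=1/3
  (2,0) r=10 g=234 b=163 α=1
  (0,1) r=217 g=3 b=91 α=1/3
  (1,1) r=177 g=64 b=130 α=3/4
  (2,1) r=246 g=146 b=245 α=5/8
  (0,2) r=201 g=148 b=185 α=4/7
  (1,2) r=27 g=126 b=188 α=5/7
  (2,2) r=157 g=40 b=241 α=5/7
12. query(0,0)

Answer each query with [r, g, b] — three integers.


query (2,2) [L1,L2] — begin 0,0,0
after L1 α=1/7: [222/7, 36, 67/7]
after L2 α=0: [222/7, 36, 67/7]
→ [32, 36, 10]

at x=1,y=2 over L1,L2:
+L1 (α=0) → [0, 0, 0]
+L2 (α=6/7) → [1164/7, 1350/7, 1200/7]
→ [166, 193, 171]

(2,2) stack=L1,L2,L3; from [0,0,0]:
L1 α=1/7: [222/7, 36, 67/7]
L2 α=0: [222/7, 36, 67/7]
L3 α=7/8: [4129/28, 837/4, 949/56]
rounded: [147, 209, 17]

(0,1) stack=L1,L4; from [0,0,0]:
+L1 (α=4/5) → [968/5, 272/5, 688/5]
+L4 (α=7/8) → [9683/40, 657/40, 1101/5]
= [242, 16, 220]

(0,0) stack=L1,L4,L5; from [0,0,0]:
after L1 α=7/8: [7/8, 637/8, 133]
after L4 α=2/7: [293/8, 3393/56, 905/7]
after L5 α=3/8: [1873/64, 47373/448, 7633/56]
→ [29, 106, 136]


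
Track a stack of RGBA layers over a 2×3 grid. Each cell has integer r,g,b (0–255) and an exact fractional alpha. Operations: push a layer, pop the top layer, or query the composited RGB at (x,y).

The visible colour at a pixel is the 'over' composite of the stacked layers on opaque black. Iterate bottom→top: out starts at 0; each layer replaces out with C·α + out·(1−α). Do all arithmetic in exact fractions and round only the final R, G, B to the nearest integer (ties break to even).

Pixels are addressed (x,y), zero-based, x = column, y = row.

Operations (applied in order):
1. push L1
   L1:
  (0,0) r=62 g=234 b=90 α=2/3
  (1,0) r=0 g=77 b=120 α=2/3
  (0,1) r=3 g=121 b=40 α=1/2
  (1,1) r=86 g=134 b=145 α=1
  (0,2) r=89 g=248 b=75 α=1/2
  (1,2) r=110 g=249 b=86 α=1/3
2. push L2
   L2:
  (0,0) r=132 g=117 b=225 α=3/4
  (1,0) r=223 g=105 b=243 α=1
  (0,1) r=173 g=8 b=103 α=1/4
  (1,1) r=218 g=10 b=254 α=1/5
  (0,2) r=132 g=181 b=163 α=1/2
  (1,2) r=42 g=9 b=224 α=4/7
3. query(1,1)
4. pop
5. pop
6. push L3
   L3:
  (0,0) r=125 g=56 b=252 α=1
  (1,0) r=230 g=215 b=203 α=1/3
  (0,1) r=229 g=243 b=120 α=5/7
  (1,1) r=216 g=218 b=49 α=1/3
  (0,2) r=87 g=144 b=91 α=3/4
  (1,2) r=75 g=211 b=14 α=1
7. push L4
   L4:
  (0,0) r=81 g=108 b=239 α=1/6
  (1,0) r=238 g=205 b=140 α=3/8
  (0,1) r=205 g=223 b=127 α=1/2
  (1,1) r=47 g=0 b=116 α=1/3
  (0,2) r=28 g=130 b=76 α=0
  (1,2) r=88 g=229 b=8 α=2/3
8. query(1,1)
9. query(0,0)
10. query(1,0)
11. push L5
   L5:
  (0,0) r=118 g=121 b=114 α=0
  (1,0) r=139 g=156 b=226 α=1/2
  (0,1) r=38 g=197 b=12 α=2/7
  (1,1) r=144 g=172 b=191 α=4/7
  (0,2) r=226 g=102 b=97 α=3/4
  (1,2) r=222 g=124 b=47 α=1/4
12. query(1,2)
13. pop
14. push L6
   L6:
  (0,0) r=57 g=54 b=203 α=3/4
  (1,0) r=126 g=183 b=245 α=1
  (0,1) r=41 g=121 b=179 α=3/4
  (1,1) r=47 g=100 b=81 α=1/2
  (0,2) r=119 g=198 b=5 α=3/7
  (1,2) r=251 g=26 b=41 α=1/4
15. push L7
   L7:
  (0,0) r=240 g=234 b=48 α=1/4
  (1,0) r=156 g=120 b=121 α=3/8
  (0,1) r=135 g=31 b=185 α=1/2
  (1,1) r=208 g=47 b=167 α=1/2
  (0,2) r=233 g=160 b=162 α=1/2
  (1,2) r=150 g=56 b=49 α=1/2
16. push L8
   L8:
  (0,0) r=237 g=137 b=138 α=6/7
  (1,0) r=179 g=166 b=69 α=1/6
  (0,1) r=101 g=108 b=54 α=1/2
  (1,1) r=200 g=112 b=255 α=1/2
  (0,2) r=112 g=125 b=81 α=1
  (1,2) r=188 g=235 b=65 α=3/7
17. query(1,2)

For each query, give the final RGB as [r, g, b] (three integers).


(1,1) stack=L1,L2; from [0,0,0]:
+L1 (α=1) → [86, 134, 145]
+L2 (α=1/5) → [562/5, 546/5, 834/5]
rounded: [112, 109, 167]

query (1,1) [L3,L4] — begin 0,0,0
after L3 α=1/3: [72, 218/3, 49/3]
after L4 α=1/3: [191/3, 436/9, 446/9]
rounded: [64, 48, 50]

(0,0) stack=L3,L4; from [0,0,0]:
+L3 (α=1) → [125, 56, 252]
+L4 (α=1/6) → [353/3, 194/3, 1499/6]
= [118, 65, 250]

(1,0) stack=L3,L4; from [0,0,0]:
after L3 α=1/3: [230/3, 215/3, 203/3]
after L4 α=3/8: [823/6, 365/3, 2275/24]
→ [137, 122, 95]

at x=1,y=2 over L3,L4,L5:
+L3 (α=1) → [75, 211, 14]
+L4 (α=2/3) → [251/3, 223, 10]
+L5 (α=1/4) → [473/4, 793/4, 77/4]
→ [118, 198, 19]

(1,2) stack=L3,L4,L6,L7,L8; from [0,0,0]:
L3 α=1: [75, 211, 14]
L4 α=2/3: [251/3, 223, 10]
L6 α=1/4: [251/2, 695/4, 71/4]
L7 α=1/2: [551/4, 919/8, 267/8]
L8 α=3/7: [1115/7, 2329/14, 657/14]
rounded: [159, 166, 47]


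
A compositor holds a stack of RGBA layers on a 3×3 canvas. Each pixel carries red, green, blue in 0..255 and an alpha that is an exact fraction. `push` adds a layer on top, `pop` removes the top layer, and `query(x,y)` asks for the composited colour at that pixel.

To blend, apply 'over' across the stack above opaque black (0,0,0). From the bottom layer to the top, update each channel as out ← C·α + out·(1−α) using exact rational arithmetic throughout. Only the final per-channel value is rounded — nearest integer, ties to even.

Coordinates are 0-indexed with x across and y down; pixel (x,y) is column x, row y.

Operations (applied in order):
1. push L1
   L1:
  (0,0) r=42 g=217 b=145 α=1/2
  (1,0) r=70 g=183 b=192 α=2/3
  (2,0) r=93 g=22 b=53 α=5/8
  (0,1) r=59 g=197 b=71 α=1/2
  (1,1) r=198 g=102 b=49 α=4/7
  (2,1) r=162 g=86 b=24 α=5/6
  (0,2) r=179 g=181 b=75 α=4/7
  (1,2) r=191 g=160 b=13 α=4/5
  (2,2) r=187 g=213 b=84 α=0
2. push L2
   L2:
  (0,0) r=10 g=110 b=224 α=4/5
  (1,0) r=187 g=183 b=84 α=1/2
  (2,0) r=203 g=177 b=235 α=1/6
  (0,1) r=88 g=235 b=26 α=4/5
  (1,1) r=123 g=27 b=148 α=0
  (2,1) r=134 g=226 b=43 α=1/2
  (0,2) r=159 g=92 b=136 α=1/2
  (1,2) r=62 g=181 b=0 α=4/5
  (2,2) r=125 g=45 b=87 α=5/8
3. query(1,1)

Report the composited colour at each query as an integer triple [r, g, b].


(1,1) stack=L1,L2; from [0,0,0]:
after L1 α=4/7: [792/7, 408/7, 28]
after L2 α=0: [792/7, 408/7, 28]
= [113, 58, 28]


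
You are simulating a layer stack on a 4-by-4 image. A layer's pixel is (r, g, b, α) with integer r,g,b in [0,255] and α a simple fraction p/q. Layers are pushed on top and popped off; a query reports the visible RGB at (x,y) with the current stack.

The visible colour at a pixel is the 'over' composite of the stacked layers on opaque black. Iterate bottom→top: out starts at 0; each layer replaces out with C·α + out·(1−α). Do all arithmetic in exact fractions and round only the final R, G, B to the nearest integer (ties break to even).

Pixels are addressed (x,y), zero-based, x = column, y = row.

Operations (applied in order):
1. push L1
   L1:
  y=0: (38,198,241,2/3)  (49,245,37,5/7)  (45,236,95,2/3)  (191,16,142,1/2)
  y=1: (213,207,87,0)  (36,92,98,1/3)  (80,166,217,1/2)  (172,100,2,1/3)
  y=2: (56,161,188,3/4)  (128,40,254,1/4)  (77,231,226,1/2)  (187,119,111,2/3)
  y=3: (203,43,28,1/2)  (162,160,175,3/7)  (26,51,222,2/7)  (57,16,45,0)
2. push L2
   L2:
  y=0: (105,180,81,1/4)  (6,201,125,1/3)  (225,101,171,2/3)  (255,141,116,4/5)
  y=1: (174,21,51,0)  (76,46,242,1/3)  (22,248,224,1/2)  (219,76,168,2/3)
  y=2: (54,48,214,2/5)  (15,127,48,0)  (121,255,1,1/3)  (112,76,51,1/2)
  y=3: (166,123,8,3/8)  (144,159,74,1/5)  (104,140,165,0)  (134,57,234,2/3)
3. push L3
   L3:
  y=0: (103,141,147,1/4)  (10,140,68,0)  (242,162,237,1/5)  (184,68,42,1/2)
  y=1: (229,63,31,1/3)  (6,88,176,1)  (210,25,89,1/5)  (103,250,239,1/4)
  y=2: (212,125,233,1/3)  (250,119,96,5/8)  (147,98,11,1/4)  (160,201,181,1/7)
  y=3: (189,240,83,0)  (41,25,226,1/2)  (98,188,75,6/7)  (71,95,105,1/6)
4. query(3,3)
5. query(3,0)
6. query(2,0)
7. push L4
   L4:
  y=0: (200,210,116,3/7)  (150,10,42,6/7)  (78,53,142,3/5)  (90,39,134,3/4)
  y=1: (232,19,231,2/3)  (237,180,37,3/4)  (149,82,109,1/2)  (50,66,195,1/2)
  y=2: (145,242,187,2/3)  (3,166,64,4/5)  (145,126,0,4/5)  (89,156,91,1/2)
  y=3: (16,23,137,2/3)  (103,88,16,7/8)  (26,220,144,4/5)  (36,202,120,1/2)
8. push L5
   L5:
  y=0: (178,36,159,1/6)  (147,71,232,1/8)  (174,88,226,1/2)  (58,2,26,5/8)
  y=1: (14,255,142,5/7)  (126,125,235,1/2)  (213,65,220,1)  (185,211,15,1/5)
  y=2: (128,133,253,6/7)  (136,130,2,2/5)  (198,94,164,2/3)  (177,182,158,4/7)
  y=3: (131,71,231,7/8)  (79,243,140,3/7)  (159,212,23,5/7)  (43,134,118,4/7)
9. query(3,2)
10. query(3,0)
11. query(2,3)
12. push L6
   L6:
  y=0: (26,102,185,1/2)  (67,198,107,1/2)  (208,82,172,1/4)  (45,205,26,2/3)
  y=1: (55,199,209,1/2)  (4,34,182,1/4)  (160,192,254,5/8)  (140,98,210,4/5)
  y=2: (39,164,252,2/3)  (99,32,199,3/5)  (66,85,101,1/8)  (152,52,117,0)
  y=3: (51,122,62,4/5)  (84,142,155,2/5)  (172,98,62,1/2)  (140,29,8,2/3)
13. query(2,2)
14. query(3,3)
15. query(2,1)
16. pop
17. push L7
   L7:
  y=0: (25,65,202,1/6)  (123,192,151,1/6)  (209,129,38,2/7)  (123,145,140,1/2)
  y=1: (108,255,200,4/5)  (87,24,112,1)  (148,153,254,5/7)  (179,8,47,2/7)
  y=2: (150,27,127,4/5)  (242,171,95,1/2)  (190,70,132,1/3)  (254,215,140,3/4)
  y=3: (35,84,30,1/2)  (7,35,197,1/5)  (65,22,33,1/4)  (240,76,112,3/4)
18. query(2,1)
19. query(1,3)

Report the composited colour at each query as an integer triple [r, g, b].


at x=3,y=3 over L1,L2,L3:
+L1 (α=0) → [0, 0, 0]
+L2 (α=2/3) → [268/3, 38, 156]
+L3 (α=1/6) → [1553/18, 95/2, 295/2]
→ [86, 48, 148]

at x=3,y=0 over L1,L2,L3:
after L1 α=1/2: [191/2, 8, 71]
after L2 α=4/5: [2231/10, 572/5, 107]
after L3 α=1/2: [4071/20, 456/5, 149/2]
rounded: [204, 91, 74]

query (2,0) [L1,L2,L3] — begin 0,0,0
+L1 (α=2/3) → [30, 472/3, 190/3]
+L2 (α=2/3) → [160, 1078/9, 1216/9]
+L3 (α=1/5) → [882/5, 1154/9, 6997/45]
rounded: [176, 128, 155]

query (3,2) [L1,L2,L3,L4,L5] — begin 0,0,0
L1 α=2/3: [374/3, 238/3, 74]
L2 α=1/2: [355/3, 233/3, 125/2]
L3 α=1/7: [870/7, 667/7, 556/7]
L4 α=1/2: [1493/14, 1759/14, 1193/14]
L5 α=4/7: [14391/98, 15469/98, 12427/98]
rounded: [147, 158, 127]

(3,0) stack=L1,L2,L3,L4,L5; from [0,0,0]:
+L1 (α=1/2) → [191/2, 8, 71]
+L2 (α=4/5) → [2231/10, 572/5, 107]
+L3 (α=1/2) → [4071/20, 456/5, 149/2]
+L4 (α=3/4) → [9471/80, 1041/20, 953/8]
+L5 (α=5/8) → [51613/640, 3323/160, 3899/64]
rounded: [81, 21, 61]

query (2,3) [L1,L2,L3,L4,L5] — begin 0,0,0
+L1 (α=2/7) → [52/7, 102/7, 444/7]
+L2 (α=0) → [52/7, 102/7, 444/7]
+L3 (α=6/7) → [4168/49, 7998/49, 3594/49]
+L4 (α=4/5) → [9264/245, 51118/245, 31818/245]
+L5 (α=5/7) → [213303/1715, 361936/1715, 91811/1715]
rounded: [124, 211, 54]

at x=2,y=2 over L1,L2,L3,L4,L5,L6:
after L1 α=1/2: [77/2, 231/2, 113]
after L2 α=1/3: [66, 162, 227/3]
after L3 α=1/4: [345/4, 146, 119/2]
after L4 α=4/5: [533/4, 130, 119/10]
after L5 α=2/3: [2117/12, 106, 1133/10]
after L6 α=1/8: [15611/96, 827/8, 8941/80]
rounded: [163, 103, 112]

query (3,3) [L1,L2,L3,L4,L5,L6] — begin 0,0,0
after L1 α=0: [0, 0, 0]
after L2 α=2/3: [268/3, 38, 156]
after L3 α=1/6: [1553/18, 95/2, 295/2]
after L4 α=1/2: [2201/36, 499/4, 535/4]
after L5 α=4/7: [4265/84, 3641/28, 499/4]
after L6 α=2/3: [27785/252, 1755/28, 563/12]
rounded: [110, 63, 47]

at x=2,y=1 over L1,L2,L3,L4,L5,L6:
after L1 α=1/2: [40, 83, 217/2]
after L2 α=1/2: [31, 331/2, 665/4]
after L3 α=1/5: [334/5, 687/5, 754/5]
after L4 α=1/2: [1079/10, 1097/10, 1299/10]
after L5 α=1: [213, 65, 220]
after L6 α=5/8: [1439/8, 1155/8, 965/4]
= [180, 144, 241]

at x=2,y=1 over L1,L2,L3,L4,L5,L7:
L1 α=1/2: [40, 83, 217/2]
L2 α=1/2: [31, 331/2, 665/4]
L3 α=1/5: [334/5, 687/5, 754/5]
L4 α=1/2: [1079/10, 1097/10, 1299/10]
L5 α=1: [213, 65, 220]
L7 α=5/7: [1166/7, 895/7, 1710/7]
rounded: [167, 128, 244]

(1,3) stack=L1,L2,L3,L4,L5,L7; from [0,0,0]:
+L1 (α=3/7) → [486/7, 480/7, 75]
+L2 (α=1/5) → [2952/35, 3033/35, 374/5]
+L3 (α=1/2) → [4387/70, 1954/35, 752/5]
+L4 (α=7/8) → [54857/560, 11757/140, 164/5]
+L5 (α=3/7) → [88037/980, 37272/245, 2756/35]
+L7 (α=1/5) → [89752/1225, 157663/1225, 17919/175]
rounded: [73, 129, 102]


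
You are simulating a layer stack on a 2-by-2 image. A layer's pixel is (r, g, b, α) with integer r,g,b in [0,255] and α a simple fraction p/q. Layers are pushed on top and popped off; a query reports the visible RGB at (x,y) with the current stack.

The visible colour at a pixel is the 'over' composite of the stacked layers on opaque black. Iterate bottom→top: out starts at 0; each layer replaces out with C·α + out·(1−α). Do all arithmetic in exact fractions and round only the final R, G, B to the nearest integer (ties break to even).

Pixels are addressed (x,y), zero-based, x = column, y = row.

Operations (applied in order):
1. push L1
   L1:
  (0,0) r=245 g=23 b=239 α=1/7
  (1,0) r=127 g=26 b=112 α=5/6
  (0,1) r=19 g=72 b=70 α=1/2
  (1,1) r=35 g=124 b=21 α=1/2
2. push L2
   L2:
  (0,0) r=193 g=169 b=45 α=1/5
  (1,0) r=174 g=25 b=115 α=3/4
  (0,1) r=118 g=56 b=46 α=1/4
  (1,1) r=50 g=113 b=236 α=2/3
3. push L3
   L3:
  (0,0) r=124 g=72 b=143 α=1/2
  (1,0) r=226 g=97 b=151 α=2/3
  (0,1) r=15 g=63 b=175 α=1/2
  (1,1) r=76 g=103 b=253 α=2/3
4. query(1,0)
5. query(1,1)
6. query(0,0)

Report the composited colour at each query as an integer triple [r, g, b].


(1,0) stack=L1,L2,L3; from [0,0,0]:
L1 α=5/6: [635/6, 65/3, 280/3]
L2 α=3/4: [3767/24, 145/6, 1315/12]
L3 α=2/3: [14615/72, 1309/18, 4939/36]
= [203, 73, 137]

query (1,1) [L1,L2,L3] — begin 0,0,0
+L1 (α=1/2) → [35/2, 62, 21/2]
+L2 (α=2/3) → [235/6, 96, 965/6]
+L3 (α=2/3) → [1147/18, 302/3, 4001/18]
→ [64, 101, 222]

at x=0,y=0 over L1,L2,L3:
after L1 α=1/7: [35, 23/7, 239/7]
after L2 α=1/5: [333/5, 255/7, 1271/35]
after L3 α=1/2: [953/10, 759/14, 3138/35]
rounded: [95, 54, 90]


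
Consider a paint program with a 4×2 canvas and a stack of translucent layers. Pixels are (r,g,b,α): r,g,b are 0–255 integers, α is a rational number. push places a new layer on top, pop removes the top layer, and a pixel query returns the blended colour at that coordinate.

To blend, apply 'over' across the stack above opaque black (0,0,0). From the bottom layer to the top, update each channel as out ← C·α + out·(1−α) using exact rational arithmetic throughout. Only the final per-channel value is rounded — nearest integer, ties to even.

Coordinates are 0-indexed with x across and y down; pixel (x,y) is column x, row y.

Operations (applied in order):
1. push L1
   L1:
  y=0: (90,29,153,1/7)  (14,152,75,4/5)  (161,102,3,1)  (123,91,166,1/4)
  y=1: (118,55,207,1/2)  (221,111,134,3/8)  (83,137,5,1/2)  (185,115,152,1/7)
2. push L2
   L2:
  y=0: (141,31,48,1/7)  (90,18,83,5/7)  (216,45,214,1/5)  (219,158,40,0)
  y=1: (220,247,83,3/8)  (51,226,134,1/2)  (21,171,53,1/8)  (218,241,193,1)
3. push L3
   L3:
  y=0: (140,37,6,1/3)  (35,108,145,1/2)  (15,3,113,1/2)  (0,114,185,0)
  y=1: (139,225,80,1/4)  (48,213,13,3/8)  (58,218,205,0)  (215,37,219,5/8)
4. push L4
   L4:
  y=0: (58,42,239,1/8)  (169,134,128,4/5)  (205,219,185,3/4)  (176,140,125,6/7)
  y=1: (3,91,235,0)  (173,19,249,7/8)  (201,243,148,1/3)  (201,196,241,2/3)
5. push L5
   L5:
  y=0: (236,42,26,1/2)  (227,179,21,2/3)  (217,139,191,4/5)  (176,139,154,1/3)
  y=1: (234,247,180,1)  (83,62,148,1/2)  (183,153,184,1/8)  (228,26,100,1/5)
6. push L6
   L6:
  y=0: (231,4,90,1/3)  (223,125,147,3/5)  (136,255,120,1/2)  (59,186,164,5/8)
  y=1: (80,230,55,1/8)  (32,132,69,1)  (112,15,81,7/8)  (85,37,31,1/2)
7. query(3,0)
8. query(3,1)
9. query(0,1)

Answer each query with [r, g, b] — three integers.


at x=3,y=0 over L1,L2,L3,L4,L5,L6:
after L1 α=1/4: [123/4, 91/4, 83/2]
after L2 α=0: [123/4, 91/4, 83/2]
after L3 α=0: [123/4, 91/4, 83/2]
after L4 α=6/7: [621/4, 493/4, 1583/14]
after L5 α=1/3: [973/6, 257/2, 887/7]
after L6 α=5/8: [1563/16, 2631/16, 8401/56]
= [98, 164, 150]

at x=3,y=1 over L1,L2,L3,L4,L5,L6:
L1 α=1/7: [185/7, 115/7, 152/7]
L2 α=1: [218, 241, 193]
L3 α=5/8: [1729/8, 227/2, 837/4]
L4 α=2/3: [4945/24, 337/2, 2765/12]
L5 α=1/5: [6313/30, 140, 613/3]
L6 α=1/2: [8863/60, 177/2, 353/3]
rounded: [148, 88, 118]

at x=0,y=1 over L1,L2,L3,L4,L5,L6:
after L1 α=1/2: [59, 55/2, 207/2]
after L2 α=3/8: [955/8, 1757/16, 1533/16]
after L3 α=1/4: [3977/32, 8871/64, 5879/64]
after L4 α=0: [3977/32, 8871/64, 5879/64]
after L5 α=1: [234, 247, 180]
after L6 α=1/8: [859/4, 1959/8, 1315/8]
= [215, 245, 164]


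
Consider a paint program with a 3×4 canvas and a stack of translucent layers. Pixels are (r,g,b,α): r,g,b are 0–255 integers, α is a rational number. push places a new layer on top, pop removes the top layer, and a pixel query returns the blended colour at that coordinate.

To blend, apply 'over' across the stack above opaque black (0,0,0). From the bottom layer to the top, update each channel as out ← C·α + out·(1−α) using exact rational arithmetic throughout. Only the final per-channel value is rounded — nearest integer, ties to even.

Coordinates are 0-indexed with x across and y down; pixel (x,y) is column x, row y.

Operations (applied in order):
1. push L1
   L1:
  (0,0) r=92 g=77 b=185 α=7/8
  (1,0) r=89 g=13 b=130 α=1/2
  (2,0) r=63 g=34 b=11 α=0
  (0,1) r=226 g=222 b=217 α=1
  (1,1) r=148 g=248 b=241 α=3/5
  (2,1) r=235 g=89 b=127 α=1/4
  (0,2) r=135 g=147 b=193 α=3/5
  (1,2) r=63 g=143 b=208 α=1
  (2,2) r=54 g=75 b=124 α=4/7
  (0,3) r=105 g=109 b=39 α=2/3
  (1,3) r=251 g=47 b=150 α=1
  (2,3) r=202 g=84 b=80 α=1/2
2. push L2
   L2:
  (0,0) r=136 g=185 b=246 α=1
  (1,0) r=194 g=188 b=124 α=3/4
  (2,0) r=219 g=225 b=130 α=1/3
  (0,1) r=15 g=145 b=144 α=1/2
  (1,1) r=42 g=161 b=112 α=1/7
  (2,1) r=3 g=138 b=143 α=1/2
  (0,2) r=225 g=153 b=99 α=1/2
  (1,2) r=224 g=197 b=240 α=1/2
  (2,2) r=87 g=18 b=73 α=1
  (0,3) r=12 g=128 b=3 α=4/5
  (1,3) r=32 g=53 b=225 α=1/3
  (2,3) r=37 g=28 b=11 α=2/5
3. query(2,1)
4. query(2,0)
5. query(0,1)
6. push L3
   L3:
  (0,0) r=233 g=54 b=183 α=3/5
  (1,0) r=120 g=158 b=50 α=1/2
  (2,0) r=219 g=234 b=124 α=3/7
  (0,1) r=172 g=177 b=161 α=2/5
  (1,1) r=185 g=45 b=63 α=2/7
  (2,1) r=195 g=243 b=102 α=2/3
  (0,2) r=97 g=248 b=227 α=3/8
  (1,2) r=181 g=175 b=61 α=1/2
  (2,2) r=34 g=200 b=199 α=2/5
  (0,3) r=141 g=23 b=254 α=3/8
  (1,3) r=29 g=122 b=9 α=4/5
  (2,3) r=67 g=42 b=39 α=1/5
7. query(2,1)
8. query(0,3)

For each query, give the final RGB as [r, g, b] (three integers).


query (2,1) [L1,L2] — begin 0,0,0
L1 α=1/4: [235/4, 89/4, 127/4]
L2 α=1/2: [247/8, 641/8, 699/8]
→ [31, 80, 87]

at x=2,y=0 over L1,L2:
L1 α=0: [0, 0, 0]
L2 α=1/3: [73, 75, 130/3]
→ [73, 75, 43]

(0,1) stack=L1,L2; from [0,0,0]:
after L1 α=1: [226, 222, 217]
after L2 α=1/2: [241/2, 367/2, 361/2]
= [120, 184, 180]

(2,1) stack=L1,L2,L3; from [0,0,0]:
+L1 (α=1/4) → [235/4, 89/4, 127/4]
+L2 (α=1/2) → [247/8, 641/8, 699/8]
+L3 (α=2/3) → [3367/24, 4529/24, 777/8]
→ [140, 189, 97]

query (0,3) [L1,L2,L3] — begin 0,0,0
+L1 (α=2/3) → [70, 218/3, 26]
+L2 (α=4/5) → [118/5, 1754/15, 38/5]
+L3 (α=3/8) → [541/8, 1961/24, 100]
rounded: [68, 82, 100]
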